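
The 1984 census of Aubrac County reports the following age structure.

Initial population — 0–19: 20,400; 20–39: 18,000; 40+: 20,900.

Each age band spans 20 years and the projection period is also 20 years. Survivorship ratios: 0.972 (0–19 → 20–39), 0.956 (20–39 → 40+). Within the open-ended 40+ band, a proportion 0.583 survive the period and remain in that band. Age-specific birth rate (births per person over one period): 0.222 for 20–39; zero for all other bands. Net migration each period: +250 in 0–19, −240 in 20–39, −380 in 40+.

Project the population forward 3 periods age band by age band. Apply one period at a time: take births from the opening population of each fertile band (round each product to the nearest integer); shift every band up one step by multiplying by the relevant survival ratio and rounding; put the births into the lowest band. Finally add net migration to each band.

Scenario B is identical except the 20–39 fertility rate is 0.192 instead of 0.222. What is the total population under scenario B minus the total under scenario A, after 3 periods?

Numbering the groups 1..3 from youngest to oldest:
[period 1]
Births: 18000 * 0.222 = 3996
Group 2: 20400 * 0.972 = 19829
Group 3: 18000 * 0.956 + 20900 * 0.583 = 17208 + 12185 = 29393
Net migration: Group 1 + 250 → 4246; Group 2 − 240 → 19589; Group 3 − 380 → 29013
End of period: [4246, 19589, 29013]
[period 2]
Births: 19589 * 0.222 = 4349
Group 2: 4246 * 0.972 = 4127
Group 3: 19589 * 0.956 + 29013 * 0.583 = 18727 + 16915 = 35642
Net migration: Group 1 + 250 → 4599; Group 2 − 240 → 3887; Group 3 − 380 → 35262
End of period: [4599, 3887, 35262]
[period 3]
Births: 3887 * 0.222 = 863
Group 2: 4599 * 0.972 = 4470
Group 3: 3887 * 0.956 + 35262 * 0.583 = 3716 + 20558 = 24274
Net migration: Group 1 + 250 → 1113; Group 2 − 240 → 4230; Group 3 − 380 → 23894
End of period: [1113, 4230, 23894]
Scenario A total after 3 periods: 29237
Scenario B projection —
[period 1]
Births: 18000 * 0.192 = 3456
Group 2: 20400 * 0.972 = 19829
Group 3: 18000 * 0.956 + 20900 * 0.583 = 17208 + 12185 = 29393
Net migration: Group 1 + 250 → 3706; Group 2 − 240 → 19589; Group 3 − 380 → 29013
End of period: [3706, 19589, 29013]
[period 2]
Births: 19589 * 0.192 = 3761
Group 2: 3706 * 0.972 = 3602
Group 3: 19589 * 0.956 + 29013 * 0.583 = 18727 + 16915 = 35642
Net migration: Group 1 + 250 → 4011; Group 2 − 240 → 3362; Group 3 − 380 → 35262
End of period: [4011, 3362, 35262]
[period 3]
Births: 3362 * 0.192 = 646
Group 2: 4011 * 0.972 = 3899
Group 3: 3362 * 0.956 + 35262 * 0.583 = 3214 + 20558 = 23772
Net migration: Group 1 + 250 → 896; Group 2 − 240 → 3659; Group 3 − 380 → 23392
End of period: [896, 3659, 23392]
Scenario B total after 3 periods: 27947
Difference B − A = 27947 − 29237 = -1290

-1290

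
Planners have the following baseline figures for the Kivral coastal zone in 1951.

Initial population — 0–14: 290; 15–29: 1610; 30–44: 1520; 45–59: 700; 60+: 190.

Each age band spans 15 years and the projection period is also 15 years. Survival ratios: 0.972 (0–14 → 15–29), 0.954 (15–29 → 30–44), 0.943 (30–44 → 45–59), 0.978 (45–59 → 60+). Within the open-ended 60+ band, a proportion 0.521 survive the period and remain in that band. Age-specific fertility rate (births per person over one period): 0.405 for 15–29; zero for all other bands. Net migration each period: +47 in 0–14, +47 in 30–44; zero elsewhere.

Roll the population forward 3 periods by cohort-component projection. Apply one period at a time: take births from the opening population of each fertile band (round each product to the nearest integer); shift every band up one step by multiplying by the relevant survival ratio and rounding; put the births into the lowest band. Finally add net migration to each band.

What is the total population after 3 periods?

Let group 1 be 0–14 through group 5 = 60+.
[period 1]
Births: 1610 * 0.405 = 652
Group 2: 290 * 0.972 = 282
Group 3: 1610 * 0.954 = 1536
Group 4: 1520 * 0.943 = 1433
Group 5: 700 * 0.978 + 190 * 0.521 = 685 + 99 = 784
Net migration: Group 1 + 47 → 699; Group 3 + 47 → 1583
Population now: 0–14=699, 15–29=282, 30–44=1583, 45–59=1433, 60+=784
[period 2]
Births: 282 * 0.405 = 114
Group 2: 699 * 0.972 = 679
Group 3: 282 * 0.954 = 269
Group 4: 1583 * 0.943 = 1493
Group 5: 1433 * 0.978 + 784 * 0.521 = 1401 + 408 = 1809
Net migration: Group 1 + 47 → 161; Group 3 + 47 → 316
Population now: 0–14=161, 15–29=679, 30–44=316, 45–59=1493, 60+=1809
[period 3]
Births: 679 * 0.405 = 275
Group 2: 161 * 0.972 = 156
Group 3: 679 * 0.954 = 648
Group 4: 316 * 0.943 = 298
Group 5: 1493 * 0.978 + 1809 * 0.521 = 1460 + 942 = 2402
Net migration: Group 1 + 47 → 322; Group 3 + 47 → 695
Population now: 0–14=322, 15–29=156, 30–44=695, 45–59=298, 60+=2402
Total after period 3: 322 + 156 + 695 + 298 + 2402 = 3873

3873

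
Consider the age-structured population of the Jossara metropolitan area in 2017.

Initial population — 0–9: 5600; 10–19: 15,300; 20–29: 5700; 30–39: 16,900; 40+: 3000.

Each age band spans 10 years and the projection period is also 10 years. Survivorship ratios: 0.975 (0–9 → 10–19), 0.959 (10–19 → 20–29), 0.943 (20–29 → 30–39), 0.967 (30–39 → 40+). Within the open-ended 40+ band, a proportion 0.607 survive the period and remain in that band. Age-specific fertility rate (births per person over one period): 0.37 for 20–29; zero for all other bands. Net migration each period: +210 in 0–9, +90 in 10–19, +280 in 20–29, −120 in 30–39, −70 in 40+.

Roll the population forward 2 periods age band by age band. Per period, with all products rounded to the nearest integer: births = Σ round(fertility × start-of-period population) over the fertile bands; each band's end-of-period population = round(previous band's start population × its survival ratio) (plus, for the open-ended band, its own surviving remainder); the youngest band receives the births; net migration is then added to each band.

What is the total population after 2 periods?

43671

Call the bands 1 to 5, youngest first.
After projecting period 1:
Births: 5700 × 0.37 = 2109
Band 2: 5600 × 0.975 = 5460
Band 3: 15300 × 0.959 = 14673
Band 4: 5700 × 0.943 = 5375
Band 5: 16900 × 0.967 + 3000 × 0.607 = 16342 + 1821 = 18163
Net migration: Band 1 + 210 → 2319; Band 2 + 90 → 5550; Band 3 + 280 → 14953; Band 4 − 120 → 5255; Band 5 − 70 → 18093
→ [2319, 5550, 14953, 5255, 18093]
After projecting period 2:
Births: 14953 × 0.37 = 5533
Band 2: 2319 × 0.975 = 2261
Band 3: 5550 × 0.959 = 5322
Band 4: 14953 × 0.943 = 14101
Band 5: 5255 × 0.967 + 18093 × 0.607 = 5082 + 10982 = 16064
Net migration: Band 1 + 210 → 5743; Band 2 + 90 → 2351; Band 3 + 280 → 5602; Band 4 − 120 → 13981; Band 5 − 70 → 15994
→ [5743, 2351, 5602, 13981, 15994]
Total after period 2: 5743 + 2351 + 5602 + 13981 + 15994 = 43671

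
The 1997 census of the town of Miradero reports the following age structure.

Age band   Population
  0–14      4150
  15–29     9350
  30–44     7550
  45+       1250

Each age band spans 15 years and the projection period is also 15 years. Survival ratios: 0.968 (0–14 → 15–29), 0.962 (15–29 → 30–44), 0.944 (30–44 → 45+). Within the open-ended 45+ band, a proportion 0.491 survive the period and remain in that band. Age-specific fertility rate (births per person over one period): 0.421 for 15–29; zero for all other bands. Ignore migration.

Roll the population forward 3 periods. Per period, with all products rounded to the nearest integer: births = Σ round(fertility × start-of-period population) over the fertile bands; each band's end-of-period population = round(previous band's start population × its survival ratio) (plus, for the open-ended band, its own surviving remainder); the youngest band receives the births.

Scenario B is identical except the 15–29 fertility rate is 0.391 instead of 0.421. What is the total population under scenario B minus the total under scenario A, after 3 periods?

-596

Let group 1 be 0–14 through group 4 = 45+.
— Period 1 —
Births: 9350 × 0.421 = 3936
Group 2: 4150 × 0.968 = 4017
Group 3: 9350 × 0.962 = 8995
Group 4: 7550 × 0.944 + 1250 × 0.491 = 7127 + 614 = 7741
Population now: 0–14=3936, 15–29=4017, 30–44=8995, 45+=7741
— Period 2 —
Births: 4017 × 0.421 = 1691
Group 2: 3936 × 0.968 = 3810
Group 3: 4017 × 0.962 = 3864
Group 4: 8995 × 0.944 + 7741 × 0.491 = 8491 + 3801 = 12292
Population now: 0–14=1691, 15–29=3810, 30–44=3864, 45+=12292
— Period 3 —
Births: 3810 × 0.421 = 1604
Group 2: 1691 × 0.968 = 1637
Group 3: 3810 × 0.962 = 3665
Group 4: 3864 × 0.944 + 12292 × 0.491 = 3648 + 6035 = 9683
Population now: 0–14=1604, 15–29=1637, 30–44=3665, 45+=9683
Scenario A total after 3 periods: 16589
Scenario B projection —
— Period 1 —
Births: 9350 × 0.391 = 3656
Group 2: 4150 × 0.968 = 4017
Group 3: 9350 × 0.962 = 8995
Group 4: 7550 × 0.944 + 1250 × 0.491 = 7127 + 614 = 7741
Population now: 0–14=3656, 15–29=4017, 30–44=8995, 45+=7741
— Period 2 —
Births: 4017 × 0.391 = 1571
Group 2: 3656 × 0.968 = 3539
Group 3: 4017 × 0.962 = 3864
Group 4: 8995 × 0.944 + 7741 × 0.491 = 8491 + 3801 = 12292
Population now: 0–14=1571, 15–29=3539, 30–44=3864, 45+=12292
— Period 3 —
Births: 3539 × 0.391 = 1384
Group 2: 1571 × 0.968 = 1521
Group 3: 3539 × 0.962 = 3405
Group 4: 3864 × 0.944 + 12292 × 0.491 = 3648 + 6035 = 9683
Population now: 0–14=1384, 15–29=1521, 30–44=3405, 45+=9683
Scenario B total after 3 periods: 15993
Difference B − A = 15993 − 16589 = -596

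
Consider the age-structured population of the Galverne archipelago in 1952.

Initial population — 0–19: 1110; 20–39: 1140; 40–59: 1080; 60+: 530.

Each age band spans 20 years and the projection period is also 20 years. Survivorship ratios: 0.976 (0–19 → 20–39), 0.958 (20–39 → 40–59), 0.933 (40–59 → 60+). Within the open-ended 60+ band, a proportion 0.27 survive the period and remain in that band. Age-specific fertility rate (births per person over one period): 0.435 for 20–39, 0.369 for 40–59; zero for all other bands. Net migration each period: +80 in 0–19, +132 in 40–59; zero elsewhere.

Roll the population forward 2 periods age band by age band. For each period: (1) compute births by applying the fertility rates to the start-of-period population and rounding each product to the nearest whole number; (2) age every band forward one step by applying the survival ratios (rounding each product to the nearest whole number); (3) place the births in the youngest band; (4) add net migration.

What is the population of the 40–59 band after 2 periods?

(Bands numbered youngest = 1 to oldest = 4.)
— Period 1 —
Births: 1140 * 0.435 = 496, 1080 * 0.369 = 399 ⇒ total 895
Band 2: 1110 * 0.976 = 1083
Band 3: 1140 * 0.958 = 1092
Band 4: 1080 * 0.933 + 530 * 0.27 = 1008 + 143 = 1151
Net migration: Band 1 + 80 → 975; Band 3 + 132 → 1224
End of period: [975, 1083, 1224, 1151]
— Period 2 —
Births: 1083 * 0.435 = 471, 1224 * 0.369 = 452 ⇒ total 923
Band 2: 975 * 0.976 = 952
Band 3: 1083 * 0.958 = 1038
Band 4: 1224 * 0.933 + 1151 * 0.27 = 1142 + 311 = 1453
Net migration: Band 1 + 80 → 1003; Band 3 + 132 → 1170
End of period: [1003, 952, 1170, 1453]

1170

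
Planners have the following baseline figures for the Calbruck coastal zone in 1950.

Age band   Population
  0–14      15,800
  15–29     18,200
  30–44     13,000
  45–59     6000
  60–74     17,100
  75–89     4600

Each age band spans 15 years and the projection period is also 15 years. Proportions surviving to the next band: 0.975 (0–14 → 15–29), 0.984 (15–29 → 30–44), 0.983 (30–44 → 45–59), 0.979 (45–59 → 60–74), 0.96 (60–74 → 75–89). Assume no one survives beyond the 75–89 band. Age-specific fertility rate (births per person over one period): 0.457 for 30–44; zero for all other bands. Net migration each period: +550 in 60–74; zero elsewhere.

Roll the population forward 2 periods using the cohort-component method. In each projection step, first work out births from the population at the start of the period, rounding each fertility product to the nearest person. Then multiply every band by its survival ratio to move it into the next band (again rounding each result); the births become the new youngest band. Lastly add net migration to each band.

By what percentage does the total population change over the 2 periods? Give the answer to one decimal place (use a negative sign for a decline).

(Bands numbered youngest = 1 to oldest = 6.)
[period 1]
Births: 13000 × 0.457 = 5941
Band 2: 15800 × 0.975 = 15405
Band 3: 18200 × 0.984 = 17909
Band 4: 13000 × 0.983 = 12779
Band 5: 6000 × 0.979 = 5874
Band 6: 17100 × 0.96 = 16416
Net migration: Band 5 + 550 → 6424
→ [5941, 15405, 17909, 12779, 6424, 16416]
[period 2]
Births: 17909 × 0.457 = 8184
Band 2: 5941 × 0.975 = 5792
Band 3: 15405 × 0.984 = 15159
Band 4: 17909 × 0.983 = 17605
Band 5: 12779 × 0.979 = 12511
Band 6: 6424 × 0.96 = 6167
Net migration: Band 5 + 550 → 13061
→ [8184, 5792, 15159, 17605, 13061, 6167]
Total: 74700 → 65968; change = -8732; percentage change = -11.7%

-11.7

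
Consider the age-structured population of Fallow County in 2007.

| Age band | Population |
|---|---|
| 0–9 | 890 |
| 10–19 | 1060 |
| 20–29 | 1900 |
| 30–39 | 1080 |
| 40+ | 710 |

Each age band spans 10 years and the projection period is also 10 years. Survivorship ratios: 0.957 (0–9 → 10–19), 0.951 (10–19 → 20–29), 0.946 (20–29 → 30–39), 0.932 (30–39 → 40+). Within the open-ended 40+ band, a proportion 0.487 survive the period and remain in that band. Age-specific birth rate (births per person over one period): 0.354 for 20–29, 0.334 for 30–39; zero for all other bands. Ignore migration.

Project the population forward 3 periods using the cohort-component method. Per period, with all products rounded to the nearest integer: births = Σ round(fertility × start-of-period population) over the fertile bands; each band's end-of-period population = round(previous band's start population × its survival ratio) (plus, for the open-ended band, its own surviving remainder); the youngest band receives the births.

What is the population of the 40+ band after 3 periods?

2026

Period 1:
Births: 1900 × 0.354 = 673 ; 1080 × 0.334 = 361 → total 1034
10–19: 890 × 0.957 = 852
20–29: 1060 × 0.951 = 1008
30–39: 1900 × 0.946 = 1797
40+: 1080 × 0.932 + 710 × 0.487 = 1007 + 346 = 1353
Population now: 0–9=1034, 10–19=852, 20–29=1008, 30–39=1797, 40+=1353
Period 2:
Births: 1008 × 0.354 = 357 ; 1797 × 0.334 = 600 → total 957
10–19: 1034 × 0.957 = 990
20–29: 852 × 0.951 = 810
30–39: 1008 × 0.946 = 954
40+: 1797 × 0.932 + 1353 × 0.487 = 1675 + 659 = 2334
Population now: 0–9=957, 10–19=990, 20–29=810, 30–39=954, 40+=2334
Period 3:
Births: 810 × 0.354 = 287 ; 954 × 0.334 = 319 → total 606
10–19: 957 × 0.957 = 916
20–29: 990 × 0.951 = 941
30–39: 810 × 0.946 = 766
40+: 954 × 0.932 + 2334 × 0.487 = 889 + 1137 = 2026
Population now: 0–9=606, 10–19=916, 20–29=941, 30–39=766, 40+=2026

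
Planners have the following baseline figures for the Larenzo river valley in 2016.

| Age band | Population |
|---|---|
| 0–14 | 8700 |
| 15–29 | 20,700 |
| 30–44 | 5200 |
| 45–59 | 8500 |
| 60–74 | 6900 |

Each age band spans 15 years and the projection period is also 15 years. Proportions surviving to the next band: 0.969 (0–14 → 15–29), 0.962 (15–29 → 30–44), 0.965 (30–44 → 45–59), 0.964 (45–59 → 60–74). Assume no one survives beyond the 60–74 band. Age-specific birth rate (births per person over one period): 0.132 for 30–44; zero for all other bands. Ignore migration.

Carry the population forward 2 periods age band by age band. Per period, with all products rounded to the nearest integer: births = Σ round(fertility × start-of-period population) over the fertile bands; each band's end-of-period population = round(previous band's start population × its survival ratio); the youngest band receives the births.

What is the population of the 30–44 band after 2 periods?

8110

[period 1]
Births: 5200 * 0.132 = 686
15–29: 8700 * 0.969 = 8430
30–44: 20700 * 0.962 = 19913
45–59: 5200 * 0.965 = 5018
60–74: 8500 * 0.964 = 8194
Population now: 0–14=686, 15–29=8430, 30–44=19913, 45–59=5018, 60–74=8194
[period 2]
Births: 19913 * 0.132 = 2629
15–29: 686 * 0.969 = 665
30–44: 8430 * 0.962 = 8110
45–59: 19913 * 0.965 = 19216
60–74: 5018 * 0.964 = 4837
Population now: 0–14=2629, 15–29=665, 30–44=8110, 45–59=19216, 60–74=4837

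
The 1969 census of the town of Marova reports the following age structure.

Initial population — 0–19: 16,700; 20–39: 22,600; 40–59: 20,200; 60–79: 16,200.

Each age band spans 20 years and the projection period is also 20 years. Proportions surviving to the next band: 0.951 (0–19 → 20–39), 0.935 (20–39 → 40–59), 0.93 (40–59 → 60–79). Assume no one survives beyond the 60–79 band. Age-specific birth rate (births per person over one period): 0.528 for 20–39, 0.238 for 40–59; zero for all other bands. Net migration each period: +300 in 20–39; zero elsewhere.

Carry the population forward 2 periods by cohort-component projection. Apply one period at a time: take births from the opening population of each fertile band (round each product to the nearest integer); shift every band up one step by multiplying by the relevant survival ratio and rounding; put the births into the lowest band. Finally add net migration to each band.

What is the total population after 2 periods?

Period 1:
Births: 22600 × 0.528 = 11933  |  20200 × 0.238 = 4808 → total 16741
20–39: 16700 × 0.951 = 15882
40–59: 22600 × 0.935 = 21131
60–79: 20200 × 0.93 = 18786
Net migration: 20–39 + 300 → 16182
→ [16741, 16182, 21131, 18786]
Period 2:
Births: 16182 × 0.528 = 8544  |  21131 × 0.238 = 5029 → total 13573
20–39: 16741 × 0.951 = 15921
40–59: 16182 × 0.935 = 15130
60–79: 21131 × 0.93 = 19652
Net migration: 20–39 + 300 → 16221
→ [13573, 16221, 15130, 19652]
Total after period 2: 13573 + 16221 + 15130 + 19652 = 64576

64576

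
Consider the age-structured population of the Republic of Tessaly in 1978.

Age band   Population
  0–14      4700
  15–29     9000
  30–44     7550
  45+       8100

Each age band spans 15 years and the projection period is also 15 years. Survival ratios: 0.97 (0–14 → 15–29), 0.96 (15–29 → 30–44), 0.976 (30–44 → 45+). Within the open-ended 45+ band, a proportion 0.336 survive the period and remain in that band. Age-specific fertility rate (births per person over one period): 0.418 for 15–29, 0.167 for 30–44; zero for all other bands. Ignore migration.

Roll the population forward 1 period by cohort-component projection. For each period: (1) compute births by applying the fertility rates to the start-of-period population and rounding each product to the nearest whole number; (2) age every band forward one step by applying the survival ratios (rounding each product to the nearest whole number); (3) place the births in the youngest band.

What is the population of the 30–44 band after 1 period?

8640

(Bands numbered youngest = 1 to oldest = 4.)
— Period 1 —
Births: 9000 × 0.418 = 3762 ; 7550 × 0.167 = 1261 — total 5023
Band 2: 4700 × 0.97 = 4559
Band 3: 9000 × 0.96 = 8640
Band 4: 7550 × 0.976 + 8100 × 0.336 = 7369 + 2722 = 10091
Population now: 0–14=5023, 15–29=4559, 30–44=8640, 45+=10091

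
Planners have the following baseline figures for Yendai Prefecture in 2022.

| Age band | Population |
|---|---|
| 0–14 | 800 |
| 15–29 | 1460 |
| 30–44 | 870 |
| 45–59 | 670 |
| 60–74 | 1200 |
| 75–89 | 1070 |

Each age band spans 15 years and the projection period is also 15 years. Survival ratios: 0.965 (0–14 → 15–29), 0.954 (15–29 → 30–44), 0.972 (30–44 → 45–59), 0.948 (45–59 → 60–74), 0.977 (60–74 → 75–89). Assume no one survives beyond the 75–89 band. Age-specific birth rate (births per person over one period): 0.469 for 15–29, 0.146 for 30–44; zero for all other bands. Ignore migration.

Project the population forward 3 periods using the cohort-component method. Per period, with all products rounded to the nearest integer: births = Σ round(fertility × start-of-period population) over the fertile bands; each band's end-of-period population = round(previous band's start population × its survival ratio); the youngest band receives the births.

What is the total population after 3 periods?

Period 1.
Births: 1460 × 0.469 = 685 ; 870 × 0.146 = 127 → total 812
15–29: 800 × 0.965 = 772
30–44: 1460 × 0.954 = 1393
45–59: 870 × 0.972 = 846
60–74: 670 × 0.948 = 635
75–89: 1200 × 0.977 = 1172
End of period: [812, 772, 1393, 846, 635, 1172]
Period 2.
Births: 772 × 0.469 = 362 ; 1393 × 0.146 = 203 → total 565
15–29: 812 × 0.965 = 784
30–44: 772 × 0.954 = 736
45–59: 1393 × 0.972 = 1354
60–74: 846 × 0.948 = 802
75–89: 635 × 0.977 = 620
End of period: [565, 784, 736, 1354, 802, 620]
Period 3.
Births: 784 × 0.469 = 368 ; 736 × 0.146 = 107 → total 475
15–29: 565 × 0.965 = 545
30–44: 784 × 0.954 = 748
45–59: 736 × 0.972 = 715
60–74: 1354 × 0.948 = 1284
75–89: 802 × 0.977 = 784
End of period: [475, 545, 748, 715, 1284, 784]
Total after period 3: 475 + 545 + 748 + 715 + 1284 + 784 = 4551

4551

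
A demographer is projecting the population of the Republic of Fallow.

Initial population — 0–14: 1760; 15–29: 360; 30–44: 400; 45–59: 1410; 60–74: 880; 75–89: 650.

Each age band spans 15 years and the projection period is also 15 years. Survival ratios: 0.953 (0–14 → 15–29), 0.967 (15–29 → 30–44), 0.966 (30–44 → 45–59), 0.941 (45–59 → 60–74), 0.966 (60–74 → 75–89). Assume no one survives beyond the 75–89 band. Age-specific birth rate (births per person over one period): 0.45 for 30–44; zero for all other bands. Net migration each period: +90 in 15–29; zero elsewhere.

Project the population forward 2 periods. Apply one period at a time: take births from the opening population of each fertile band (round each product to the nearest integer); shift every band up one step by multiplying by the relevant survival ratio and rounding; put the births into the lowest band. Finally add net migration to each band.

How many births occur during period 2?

157

(Bands numbered youngest = 1 to oldest = 6.)
Period 1:
Births: 400 * 0.45 = 180
Band 2: 1760 * 0.953 = 1677
Band 3: 360 * 0.967 = 348
Band 4: 400 * 0.966 = 386
Band 5: 1410 * 0.941 = 1327
Band 6: 880 * 0.966 = 850
Net migration: Band 2 + 90 → 1767
End of period: [180, 1767, 348, 386, 1327, 850]
Period 2:
Births: 348 * 0.45 = 157
Band 2: 180 * 0.953 = 172
Band 3: 1767 * 0.967 = 1709
Band 4: 348 * 0.966 = 336
Band 5: 386 * 0.941 = 363
Band 6: 1327 * 0.966 = 1282
Net migration: Band 2 + 90 → 262
End of period: [157, 262, 1709, 336, 363, 1282]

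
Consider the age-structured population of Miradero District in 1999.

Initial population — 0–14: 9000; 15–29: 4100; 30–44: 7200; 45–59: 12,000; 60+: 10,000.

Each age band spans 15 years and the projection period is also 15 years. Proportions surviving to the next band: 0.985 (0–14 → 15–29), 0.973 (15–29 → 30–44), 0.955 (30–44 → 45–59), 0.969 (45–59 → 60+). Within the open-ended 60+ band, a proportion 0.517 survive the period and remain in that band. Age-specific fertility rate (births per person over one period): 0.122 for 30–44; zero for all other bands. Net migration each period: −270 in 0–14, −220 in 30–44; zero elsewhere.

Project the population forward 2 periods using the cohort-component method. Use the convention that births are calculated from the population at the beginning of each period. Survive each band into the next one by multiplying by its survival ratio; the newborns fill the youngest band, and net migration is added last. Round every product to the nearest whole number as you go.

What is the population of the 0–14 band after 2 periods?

Let group 1 be 0–14 through group 5 = 60+.
After projecting period 1:
Births: 7200 × 0.122 = 878
Group 2: 9000 × 0.985 = 8865
Group 3: 4100 × 0.973 = 3989
Group 4: 7200 × 0.955 = 6876
Group 5: 12000 × 0.969 + 10000 × 0.517 = 11628 + 5170 = 16798
Net migration: Group 1 − 270 → 608; Group 3 − 220 → 3769
Giving 608 / 8865 / 3769 / 6876 / 16798.
After projecting period 2:
Births: 3769 × 0.122 = 460
Group 2: 608 × 0.985 = 599
Group 3: 8865 × 0.973 = 8626
Group 4: 3769 × 0.955 = 3599
Group 5: 6876 × 0.969 + 16798 × 0.517 = 6663 + 8685 = 15348
Net migration: Group 1 − 270 → 190; Group 3 − 220 → 8406
Giving 190 / 599 / 8406 / 3599 / 15348.

190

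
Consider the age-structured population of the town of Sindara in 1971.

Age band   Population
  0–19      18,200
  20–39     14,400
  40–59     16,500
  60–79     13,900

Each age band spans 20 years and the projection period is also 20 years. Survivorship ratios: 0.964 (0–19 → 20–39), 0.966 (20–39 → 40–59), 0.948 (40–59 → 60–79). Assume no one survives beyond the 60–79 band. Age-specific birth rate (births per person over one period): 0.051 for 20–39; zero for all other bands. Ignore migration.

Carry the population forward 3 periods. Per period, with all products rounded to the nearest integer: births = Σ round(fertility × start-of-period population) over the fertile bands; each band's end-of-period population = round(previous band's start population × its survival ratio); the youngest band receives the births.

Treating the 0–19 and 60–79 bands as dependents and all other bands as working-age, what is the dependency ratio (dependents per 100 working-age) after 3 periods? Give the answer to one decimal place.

1040.9

After projecting period 1:
Births: 14400 × 0.051 = 734
20–39: 18200 × 0.964 = 17545
40–59: 14400 × 0.966 = 13910
60–79: 16500 × 0.948 = 15642
Population now: 0–19=734, 20–39=17545, 40–59=13910, 60–79=15642
After projecting period 2:
Births: 17545 × 0.051 = 895
20–39: 734 × 0.964 = 708
40–59: 17545 × 0.966 = 16948
60–79: 13910 × 0.948 = 13187
Population now: 0–19=895, 20–39=708, 40–59=16948, 60–79=13187
After projecting period 3:
Births: 708 × 0.051 = 36
20–39: 895 × 0.964 = 863
40–59: 708 × 0.966 = 684
60–79: 16948 × 0.948 = 16067
Population now: 0–19=36, 20–39=863, 40–59=684, 60–79=16067
Dependents (band 0–19 + band 60–79) = 36 + 16067 = 16103; working-age = 1547; ratio = 16103/1547 × 100 = 1040.9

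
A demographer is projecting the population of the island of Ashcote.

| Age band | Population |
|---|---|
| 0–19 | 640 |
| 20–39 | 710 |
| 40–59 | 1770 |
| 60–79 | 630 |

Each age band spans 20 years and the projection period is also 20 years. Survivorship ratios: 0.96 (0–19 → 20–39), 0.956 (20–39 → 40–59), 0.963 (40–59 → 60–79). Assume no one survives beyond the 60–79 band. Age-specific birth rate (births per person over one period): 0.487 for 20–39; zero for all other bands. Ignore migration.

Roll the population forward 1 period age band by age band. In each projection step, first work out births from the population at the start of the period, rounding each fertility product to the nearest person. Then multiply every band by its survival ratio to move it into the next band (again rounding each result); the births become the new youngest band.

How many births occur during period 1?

Numbering the groups 1..4 from youngest to oldest:
After projecting period 1:
Births: 710 × 0.487 = 346
Group 2: 640 × 0.96 = 614
Group 3: 710 × 0.956 = 679
Group 4: 1770 × 0.963 = 1705
End of period: [346, 614, 679, 1705]

346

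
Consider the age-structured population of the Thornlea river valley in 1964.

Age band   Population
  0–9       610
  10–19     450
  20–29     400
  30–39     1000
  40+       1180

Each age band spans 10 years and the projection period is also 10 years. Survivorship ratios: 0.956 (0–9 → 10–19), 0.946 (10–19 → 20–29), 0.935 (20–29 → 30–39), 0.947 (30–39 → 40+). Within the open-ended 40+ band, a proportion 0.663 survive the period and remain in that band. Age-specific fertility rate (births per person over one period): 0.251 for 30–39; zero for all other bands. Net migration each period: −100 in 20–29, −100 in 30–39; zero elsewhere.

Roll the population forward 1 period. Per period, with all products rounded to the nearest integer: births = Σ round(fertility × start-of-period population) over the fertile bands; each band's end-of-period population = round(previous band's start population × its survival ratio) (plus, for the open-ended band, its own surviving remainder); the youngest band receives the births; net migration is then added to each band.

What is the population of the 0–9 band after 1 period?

251

Let band 1 be 0–9 through band 5 = 40+.
Period 1:
Births: 1000 × 0.251 = 251
Band 2: 610 × 0.956 = 583
Band 3: 450 × 0.946 = 426
Band 4: 400 × 0.935 = 374
Band 5: 1000 × 0.947 + 1180 × 0.663 = 947 + 782 = 1729
Net migration: Band 3 − 100 → 326; Band 4 − 100 → 274
Population now: 0–9=251, 10–19=583, 20–29=326, 30–39=274, 40+=1729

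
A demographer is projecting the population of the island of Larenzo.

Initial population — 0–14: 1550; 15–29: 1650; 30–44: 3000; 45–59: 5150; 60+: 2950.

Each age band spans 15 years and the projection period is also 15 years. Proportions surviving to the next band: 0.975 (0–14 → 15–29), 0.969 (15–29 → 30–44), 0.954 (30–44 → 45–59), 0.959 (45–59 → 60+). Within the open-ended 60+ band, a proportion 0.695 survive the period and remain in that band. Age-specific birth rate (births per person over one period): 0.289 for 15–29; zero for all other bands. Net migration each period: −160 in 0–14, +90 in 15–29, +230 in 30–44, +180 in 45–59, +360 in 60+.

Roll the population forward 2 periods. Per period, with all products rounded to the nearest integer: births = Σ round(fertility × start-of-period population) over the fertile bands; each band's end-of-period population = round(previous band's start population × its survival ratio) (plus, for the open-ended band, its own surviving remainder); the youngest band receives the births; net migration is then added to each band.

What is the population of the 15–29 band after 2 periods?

Numbering the bands 1..5 from youngest to oldest:
After projecting period 1:
Births: 1650 × 0.289 = 477
Band 2: 1550 × 0.975 = 1511
Band 3: 1650 × 0.969 = 1599
Band 4: 3000 × 0.954 = 2862
Band 5: 5150 × 0.959 + 2950 × 0.695 = 4939 + 2050 = 6989
Net migration: Band 1 − 160 → 317; Band 2 + 90 → 1601; Band 3 + 230 → 1829; Band 4 + 180 → 3042; Band 5 + 360 → 7349
End of period: [317, 1601, 1829, 3042, 7349]
After projecting period 2:
Births: 1601 × 0.289 = 463
Band 2: 317 × 0.975 = 309
Band 3: 1601 × 0.969 = 1551
Band 4: 1829 × 0.954 = 1745
Band 5: 3042 × 0.959 + 7349 × 0.695 = 2917 + 5108 = 8025
Net migration: Band 1 − 160 → 303; Band 2 + 90 → 399; Band 3 + 230 → 1781; Band 4 + 180 → 1925; Band 5 + 360 → 8385
End of period: [303, 399, 1781, 1925, 8385]

399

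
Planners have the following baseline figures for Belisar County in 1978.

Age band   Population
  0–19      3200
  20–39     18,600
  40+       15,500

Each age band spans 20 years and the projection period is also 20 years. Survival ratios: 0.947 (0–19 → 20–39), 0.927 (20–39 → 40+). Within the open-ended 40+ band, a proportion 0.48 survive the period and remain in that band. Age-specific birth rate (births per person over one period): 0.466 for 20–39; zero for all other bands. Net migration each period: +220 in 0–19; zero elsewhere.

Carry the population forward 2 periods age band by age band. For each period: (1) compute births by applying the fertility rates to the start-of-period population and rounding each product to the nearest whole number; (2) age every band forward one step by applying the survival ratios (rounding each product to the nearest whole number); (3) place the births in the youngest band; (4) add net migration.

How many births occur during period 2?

Let band 1 be 0–19 through band 3 = 40+.
Period 1:
Births: 18600 × 0.466 = 8668
Band 2: 3200 × 0.947 = 3030
Band 3: 18600 × 0.927 + 15500 × 0.48 = 17242 + 7440 = 24682
Net migration: Band 1 + 220 → 8888
Population now: 0–19=8888, 20–39=3030, 40+=24682
Period 2:
Births: 3030 × 0.466 = 1412
Band 2: 8888 × 0.947 = 8417
Band 3: 3030 × 0.927 + 24682 × 0.48 = 2809 + 11847 = 14656
Net migration: Band 1 + 220 → 1632
Population now: 0–19=1632, 20–39=8417, 40+=14656

1412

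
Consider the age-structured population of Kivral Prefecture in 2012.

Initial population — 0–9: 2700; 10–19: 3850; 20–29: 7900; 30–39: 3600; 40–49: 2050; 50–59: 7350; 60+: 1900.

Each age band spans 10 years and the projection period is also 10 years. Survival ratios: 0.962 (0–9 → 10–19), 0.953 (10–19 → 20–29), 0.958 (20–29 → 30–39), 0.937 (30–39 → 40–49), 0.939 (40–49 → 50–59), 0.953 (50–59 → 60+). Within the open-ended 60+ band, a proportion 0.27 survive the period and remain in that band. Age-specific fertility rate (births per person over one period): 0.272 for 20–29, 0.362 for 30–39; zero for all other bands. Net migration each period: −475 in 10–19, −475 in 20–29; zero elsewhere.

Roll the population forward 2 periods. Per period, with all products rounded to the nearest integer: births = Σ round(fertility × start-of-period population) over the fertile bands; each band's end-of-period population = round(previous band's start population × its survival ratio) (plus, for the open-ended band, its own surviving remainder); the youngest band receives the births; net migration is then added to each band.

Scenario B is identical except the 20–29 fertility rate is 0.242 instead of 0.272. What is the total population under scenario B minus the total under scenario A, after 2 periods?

Call the groups 1 to 7, youngest first.
Period 1.
Births: 7900 * 0.272 = 2149, 3600 * 0.362 = 1303 → 3452
Group 2: 2700 * 0.962 = 2597
Group 3: 3850 * 0.953 = 3669
Group 4: 7900 * 0.958 = 7568
Group 5: 3600 * 0.937 = 3373
Group 6: 2050 * 0.939 = 1925
Group 7: 7350 * 0.953 + 1900 * 0.27 = 7005 + 513 = 7518
Net migration: Group 2 − 475 → 2122; Group 3 − 475 → 3194
Giving 3452 / 2122 / 3194 / 7568 / 3373 / 1925 / 7518.
Period 2.
Births: 3194 * 0.272 = 869, 7568 * 0.362 = 2740 → 3609
Group 2: 3452 * 0.962 = 3321
Group 3: 2122 * 0.953 = 2022
Group 4: 3194 * 0.958 = 3060
Group 5: 7568 * 0.937 = 7091
Group 6: 3373 * 0.939 = 3167
Group 7: 1925 * 0.953 + 7518 * 0.27 = 1835 + 2030 = 3865
Net migration: Group 2 − 475 → 2846; Group 3 − 475 → 1547
Giving 3609 / 2846 / 1547 / 3060 / 7091 / 3167 / 3865.
Scenario A total after 2 periods: 25185
Scenario B projection —
Period 1.
Births: 7900 * 0.242 = 1912, 3600 * 0.362 = 1303 → 3215
Group 2: 2700 * 0.962 = 2597
Group 3: 3850 * 0.953 = 3669
Group 4: 7900 * 0.958 = 7568
Group 5: 3600 * 0.937 = 3373
Group 6: 2050 * 0.939 = 1925
Group 7: 7350 * 0.953 + 1900 * 0.27 = 7005 + 513 = 7518
Net migration: Group 2 − 475 → 2122; Group 3 − 475 → 3194
Giving 3215 / 2122 / 3194 / 7568 / 3373 / 1925 / 7518.
Period 2.
Births: 3194 * 0.242 = 773, 7568 * 0.362 = 2740 → 3513
Group 2: 3215 * 0.962 = 3093
Group 3: 2122 * 0.953 = 2022
Group 4: 3194 * 0.958 = 3060
Group 5: 7568 * 0.937 = 7091
Group 6: 3373 * 0.939 = 3167
Group 7: 1925 * 0.953 + 7518 * 0.27 = 1835 + 2030 = 3865
Net migration: Group 2 − 475 → 2618; Group 3 − 475 → 1547
Giving 3513 / 2618 / 1547 / 3060 / 7091 / 3167 / 3865.
Scenario B total after 2 periods: 24861
Difference B − A = 24861 − 25185 = -324

-324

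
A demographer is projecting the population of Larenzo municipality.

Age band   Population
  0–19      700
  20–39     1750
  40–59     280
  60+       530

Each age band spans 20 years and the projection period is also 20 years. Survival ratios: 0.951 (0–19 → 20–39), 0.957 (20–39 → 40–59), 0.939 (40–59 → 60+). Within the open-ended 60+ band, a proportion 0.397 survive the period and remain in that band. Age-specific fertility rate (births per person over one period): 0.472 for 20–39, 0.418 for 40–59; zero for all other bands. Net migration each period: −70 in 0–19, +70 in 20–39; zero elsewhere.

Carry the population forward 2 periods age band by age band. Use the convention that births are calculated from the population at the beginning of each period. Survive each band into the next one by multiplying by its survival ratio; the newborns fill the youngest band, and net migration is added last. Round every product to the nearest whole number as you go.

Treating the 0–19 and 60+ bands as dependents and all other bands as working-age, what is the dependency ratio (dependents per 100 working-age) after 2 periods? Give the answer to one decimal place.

— Period 1 —
Births: 1750 × 0.472 = 826, 280 × 0.418 = 117 → total 943
20–39: 700 × 0.951 = 666
40–59: 1750 × 0.957 = 1675
60+: 280 × 0.939 + 530 × 0.397 = 263 + 210 = 473
Net migration: 0–19 − 70 → 873; 20–39 + 70 → 736
→ [873, 736, 1675, 473]
— Period 2 —
Births: 736 × 0.472 = 347, 1675 × 0.418 = 700 → total 1047
20–39: 873 × 0.951 = 830
40–59: 736 × 0.957 = 704
60+: 1675 × 0.939 + 473 × 0.397 = 1573 + 188 = 1761
Net migration: 0–19 − 70 → 977; 20–39 + 70 → 900
→ [977, 900, 704, 1761]
Dependents (band 0–19 + band 60+) = 977 + 1761 = 2738; working-age = 1604; ratio = 2738/1604 × 100 = 170.7

170.7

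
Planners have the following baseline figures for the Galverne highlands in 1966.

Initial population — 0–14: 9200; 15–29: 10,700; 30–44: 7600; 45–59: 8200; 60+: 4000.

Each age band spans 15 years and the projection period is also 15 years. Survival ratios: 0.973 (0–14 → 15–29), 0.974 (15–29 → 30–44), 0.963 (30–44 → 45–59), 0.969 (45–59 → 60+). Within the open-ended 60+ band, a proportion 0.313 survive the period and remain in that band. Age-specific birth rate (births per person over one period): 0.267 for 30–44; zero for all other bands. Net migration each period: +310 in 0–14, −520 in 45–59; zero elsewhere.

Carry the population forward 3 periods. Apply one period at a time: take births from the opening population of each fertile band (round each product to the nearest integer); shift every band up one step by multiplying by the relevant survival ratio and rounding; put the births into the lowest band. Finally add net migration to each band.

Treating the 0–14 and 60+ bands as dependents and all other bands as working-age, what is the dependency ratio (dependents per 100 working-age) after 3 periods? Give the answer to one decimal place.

113.1

Period 1.
Births: 7600 × 0.267 = 2029
15–29: 9200 × 0.973 = 8952
30–44: 10700 × 0.974 = 10422
45–59: 7600 × 0.963 = 7319
60+: 8200 × 0.969 + 4000 × 0.313 = 7946 + 1252 = 9198
Net migration: 0–14 + 310 → 2339; 45–59 − 520 → 6799
Giving 2339 / 8952 / 10422 / 6799 / 9198.
Period 2.
Births: 10422 × 0.267 = 2783
15–29: 2339 × 0.973 = 2276
30–44: 8952 × 0.974 = 8719
45–59: 10422 × 0.963 = 10036
60+: 6799 × 0.969 + 9198 × 0.313 = 6588 + 2879 = 9467
Net migration: 0–14 + 310 → 3093; 45–59 − 520 → 9516
Giving 3093 / 2276 / 8719 / 9516 / 9467.
Period 3.
Births: 8719 × 0.267 = 2328
15–29: 3093 × 0.973 = 3009
30–44: 2276 × 0.974 = 2217
45–59: 8719 × 0.963 = 8396
60+: 9516 × 0.969 + 9467 × 0.313 = 9221 + 2963 = 12184
Net migration: 0–14 + 310 → 2638; 45–59 − 520 → 7876
Giving 2638 / 3009 / 2217 / 7876 / 12184.
Dependents (band 0–14 + band 60+) = 2638 + 12184 = 14822; working-age = 13102; ratio = 14822/13102 × 100 = 113.1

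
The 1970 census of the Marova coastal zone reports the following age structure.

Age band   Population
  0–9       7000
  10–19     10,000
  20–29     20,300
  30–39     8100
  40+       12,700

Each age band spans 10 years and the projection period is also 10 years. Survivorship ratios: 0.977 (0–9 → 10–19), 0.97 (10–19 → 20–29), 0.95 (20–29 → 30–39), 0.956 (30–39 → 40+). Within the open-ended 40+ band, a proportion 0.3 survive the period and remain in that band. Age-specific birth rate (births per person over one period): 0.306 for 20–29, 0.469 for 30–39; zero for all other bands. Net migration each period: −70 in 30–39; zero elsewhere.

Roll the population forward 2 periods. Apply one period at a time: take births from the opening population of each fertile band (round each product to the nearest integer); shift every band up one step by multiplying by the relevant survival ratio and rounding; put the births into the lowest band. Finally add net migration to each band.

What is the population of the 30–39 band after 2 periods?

Numbering the bands 1..5 from youngest to oldest:
After projecting period 1:
Births: 20300 * 0.306 = 6212 ; 8100 * 0.469 = 3799 → 10011
Band 2: 7000 * 0.977 = 6839
Band 3: 10000 * 0.97 = 9700
Band 4: 20300 * 0.95 = 19285
Band 5: 8100 * 0.956 + 12700 * 0.3 = 7744 + 3810 = 11554
Net migration: Band 4 − 70 → 19215
End of period: [10011, 6839, 9700, 19215, 11554]
After projecting period 2:
Births: 9700 * 0.306 = 2968 ; 19215 * 0.469 = 9012 → 11980
Band 2: 10011 * 0.977 = 9781
Band 3: 6839 * 0.97 = 6634
Band 4: 9700 * 0.95 = 9215
Band 5: 19215 * 0.956 + 11554 * 0.3 = 18370 + 3466 = 21836
Net migration: Band 4 − 70 → 9145
End of period: [11980, 9781, 6634, 9145, 21836]

9145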